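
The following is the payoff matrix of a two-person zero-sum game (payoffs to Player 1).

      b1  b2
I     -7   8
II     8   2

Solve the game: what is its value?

26/7

Row minima: I → -7, II → 2; maximin = 2.
Column maxima: b1 → 8, b2 → 8; minimax = 8.
2 ≠ 8, so there is no saddle point; optimal play is mixed.
Let Player 1 play I with probability p. Expected payoff against b1: (-7)p + 8(1−p) = −15p + 8; against b2: 8p + 2(1−p) = 6p + 2.
Setting these equal: −15p + 8 = 6p + 2 ⇒ −21p = -6 ⇒ p = 2/7, and the value is (-15)·(2/7) + 8 = 26/7.
For Player 2: with q = P(b1), equating I's and II's payoffs gives −15q + 8 = 6q + 2 ⇒ q = 2/7.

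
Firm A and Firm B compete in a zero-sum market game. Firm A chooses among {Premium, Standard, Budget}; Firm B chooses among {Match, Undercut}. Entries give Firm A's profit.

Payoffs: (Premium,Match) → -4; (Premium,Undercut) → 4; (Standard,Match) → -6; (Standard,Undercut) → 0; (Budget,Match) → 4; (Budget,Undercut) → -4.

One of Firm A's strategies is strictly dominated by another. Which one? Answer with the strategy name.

Premium gives a strictly higher payoff than Standard against every column: -4 > -6, 4 > 0.
So Standard is strictly dominated and Firm A never plays it.

Standard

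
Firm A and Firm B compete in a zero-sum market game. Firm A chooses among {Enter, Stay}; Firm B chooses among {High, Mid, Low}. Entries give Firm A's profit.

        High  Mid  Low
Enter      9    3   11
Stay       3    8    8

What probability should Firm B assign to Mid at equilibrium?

6/11

Row minima: Enter → 3, Stay → 3; maximin = 3.
Column maxima: High → 9, Mid → 8, Low → 11; minimax = 8.
3 ≠ 8, so there is no saddle point; optimal play is mixed.
Low is strictly dominated by High (it gives Firm A strictly more in every row), so Firm B never plays it.
On the remaining 2×2 (Enter, Stay vs High, Mid):
Let Firm A play Enter with probability p. Expected payoff against High: 9p + 3(1−p) = 6p + 3; against Mid: 3p + 8(1−p) = −5p + 8.
Setting these equal: 6p + 3 = −5p + 8 ⇒ 11p = 5 ⇒ p = 5/11, and the value is (6)·(5/11) + 3 = 63/11.
For Firm B: with q = P(High), equating Enter's and Stay's payoffs gives 6q + 3 = −5q + 8 ⇒ q = 5/11.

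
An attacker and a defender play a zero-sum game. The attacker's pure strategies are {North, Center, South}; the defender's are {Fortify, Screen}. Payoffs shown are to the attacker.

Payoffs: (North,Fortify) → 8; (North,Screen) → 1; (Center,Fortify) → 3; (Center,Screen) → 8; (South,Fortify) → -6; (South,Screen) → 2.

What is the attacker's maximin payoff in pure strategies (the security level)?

Row minima: North → 1, Center → 3, South → -6.
The best of these is 3.

3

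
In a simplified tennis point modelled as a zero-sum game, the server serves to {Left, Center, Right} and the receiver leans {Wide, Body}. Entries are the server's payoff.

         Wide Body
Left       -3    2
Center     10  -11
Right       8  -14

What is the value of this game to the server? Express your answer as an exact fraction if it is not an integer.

Row minima: Left → -3, Center → -11, Right → -14; maximin = -3.
Column maxima: Wide → 10, Body → 2; minimax = 2.
-3 ≠ 2, so there is no saddle point; optimal play is mixed.
Right is strictly dominated by Center, so the server never plays it.
On the remaining 2×2 (Left, Center vs Wide, Body):
Let the server play Left with probability p. Expected payoff against Wide: (-3)p + 10(1−p) = −13p + 10; against Body: 2p + (-11)(1−p) = 13p − 11.
Setting these equal: −13p + 10 = 13p − 11 ⇒ −26p = -21 ⇒ p = 21/26, and the value is (-13)·(21/26) + 10 = -1/2.
For the receiver: with q = P(Wide), equating Left's and Center's payoffs gives −5q + 2 = 21q − 11 ⇒ q = 1/2.

-1/2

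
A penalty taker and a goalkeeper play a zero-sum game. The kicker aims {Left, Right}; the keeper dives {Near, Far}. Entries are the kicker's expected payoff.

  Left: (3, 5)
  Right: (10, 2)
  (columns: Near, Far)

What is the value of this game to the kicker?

Row minima: Left → 3, Right → 2; maximin = 3.
Column maxima: Near → 10, Far → 5; minimax = 5.
3 ≠ 5, so there is no saddle point; optimal play is mixed.
Let the kicker play Left with probability p. Expected payoff against Near: 3p + 10(1−p) = −7p + 10; against Far: 5p + 2(1−p) = 3p + 2.
Setting these equal: −7p + 10 = 3p + 2 ⇒ −10p = -8 ⇒ p = 4/5, and the value is (-7)·(4/5) + 10 = 22/5.
For the keeper: with q = P(Near), equating Left's and Right's payoffs gives −2q + 5 = 8q + 2 ⇒ q = 3/10.

22/5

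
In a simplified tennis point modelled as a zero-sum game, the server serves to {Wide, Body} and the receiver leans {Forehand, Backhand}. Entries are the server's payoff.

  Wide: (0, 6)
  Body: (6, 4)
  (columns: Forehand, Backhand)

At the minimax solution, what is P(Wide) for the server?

1/4

Row minima: Wide → 0, Body → 4; maximin = 4.
Column maxima: Forehand → 6, Backhand → 6; minimax = 6.
4 ≠ 6, so there is no saddle point; optimal play is mixed.
Let the server play Wide with probability p. Expected payoff against Forehand: 0p + 6(1−p) = −6p + 6; against Backhand: 6p + 4(1−p) = 2p + 4.
Setting these equal: −6p + 6 = 2p + 4 ⇒ −8p = -2 ⇒ p = 1/4, and the value is (-6)·(1/4) + 6 = 9/2.
For the receiver: with q = P(Forehand), equating Wide's and Body's payoffs gives −6q + 6 = 2q + 4 ⇒ q = 1/4.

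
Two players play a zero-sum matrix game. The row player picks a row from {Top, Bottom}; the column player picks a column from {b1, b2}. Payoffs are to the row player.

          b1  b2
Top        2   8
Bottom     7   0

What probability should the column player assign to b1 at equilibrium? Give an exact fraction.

8/13

Row minima: Top → 2, Bottom → 0; maximin = 2.
Column maxima: b1 → 7, b2 → 8; minimax = 7.
2 ≠ 7, so there is no saddle point; optimal play is mixed.
Let the row player play Top with probability p. Expected payoff against b1: 2p + 7(1−p) = −5p + 7; against b2: 8p + 0(1−p) = 8p.
Setting these equal: −5p + 7 = 8p ⇒ −13p = -7 ⇒ p = 7/13, and the value is (-5)·(7/13) + 7 = 56/13.
For the column player: with q = P(b1), equating Top's and Bottom's payoffs gives −6q + 8 = 7q ⇒ q = 8/13.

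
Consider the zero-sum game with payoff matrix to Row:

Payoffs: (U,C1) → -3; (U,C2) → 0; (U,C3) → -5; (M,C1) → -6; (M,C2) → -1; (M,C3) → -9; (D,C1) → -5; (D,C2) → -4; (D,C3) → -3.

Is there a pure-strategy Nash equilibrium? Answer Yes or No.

Row minima: U → -5, M → -9, D → -5; maximin = -5.
Column maxima: C1 → -3, C2 → 0, C3 → -3; minimax = -3.
-5 ≠ -3, so no pure-strategy equilibrium exists.

No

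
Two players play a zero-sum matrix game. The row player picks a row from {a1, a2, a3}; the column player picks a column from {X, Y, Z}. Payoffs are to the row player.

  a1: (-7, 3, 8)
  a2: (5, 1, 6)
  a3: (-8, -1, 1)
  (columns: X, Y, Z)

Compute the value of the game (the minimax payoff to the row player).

11/7

Row minima: a1 → -7, a2 → 1, a3 → -8; maximin = 1.
Column maxima: X → 5, Y → 3, Z → 8; minimax = 3.
1 ≠ 3, so there is no saddle point; optimal play is mixed.
a3 is strictly dominated by a1, so the row player never plays it.
Z is strictly dominated by X (it gives the row player strictly more in every row), so the column player never plays it.
On the remaining 2×2 (a1, a2 vs X, Y):
Let the row player play a1 with probability p. Expected payoff against X: (-7)p + 5(1−p) = −12p + 5; against Y: 3p + 1(1−p) = 2p + 1.
Setting these equal: −12p + 5 = 2p + 1 ⇒ −14p = -4 ⇒ p = 2/7, and the value is (-12)·(2/7) + 5 = 11/7.
For the column player: with q = P(X), equating a1's and a2's payoffs gives −10q + 3 = 4q + 1 ⇒ q = 1/7.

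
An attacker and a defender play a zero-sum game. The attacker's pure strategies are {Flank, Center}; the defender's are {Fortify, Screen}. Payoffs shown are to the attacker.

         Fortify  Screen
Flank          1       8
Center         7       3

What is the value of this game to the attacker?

53/11

Row minima: Flank → 1, Center → 3; maximin = 3.
Column maxima: Fortify → 7, Screen → 8; minimax = 7.
3 ≠ 7, so there is no saddle point; optimal play is mixed.
Let the attacker play Flank with probability p. Expected payoff against Fortify: 1p + 7(1−p) = −6p + 7; against Screen: 8p + 3(1−p) = 5p + 3.
Setting these equal: −6p + 7 = 5p + 3 ⇒ −11p = -4 ⇒ p = 4/11, and the value is (-6)·(4/11) + 7 = 53/11.
For the defender: with q = P(Fortify), equating Flank's and Center's payoffs gives −7q + 8 = 4q + 3 ⇒ q = 5/11.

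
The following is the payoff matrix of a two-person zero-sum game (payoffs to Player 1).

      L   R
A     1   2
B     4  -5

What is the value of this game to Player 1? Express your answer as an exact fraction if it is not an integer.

Row minima: A → 1, B → -5; maximin = 1.
Column maxima: L → 4, R → 2; minimax = 2.
1 ≠ 2, so there is no saddle point; optimal play is mixed.
Let Player 1 play A with probability p. Expected payoff against L: 1p + 4(1−p) = −3p + 4; against R: 2p + (-5)(1−p) = 7p − 5.
Setting these equal: −3p + 4 = 7p − 5 ⇒ −10p = -9 ⇒ p = 9/10, and the value is (-3)·(9/10) + 4 = 13/10.
For Player 2: with q = P(L), equating A's and B's payoffs gives −q + 2 = 9q − 5 ⇒ q = 7/10.

13/10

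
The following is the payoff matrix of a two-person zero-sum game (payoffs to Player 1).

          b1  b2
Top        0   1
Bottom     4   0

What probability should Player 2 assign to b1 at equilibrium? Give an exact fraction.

1/5

Row minima: Top → 0, Bottom → 0; maximin = 0.
Column maxima: b1 → 4, b2 → 1; minimax = 1.
0 ≠ 1, so there is no saddle point; optimal play is mixed.
Let Player 1 play Top with probability p. Expected payoff against b1: 0p + 4(1−p) = −4p + 4; against b2: 1p + 0(1−p) = p.
Setting these equal: −4p + 4 = p ⇒ −5p = -4 ⇒ p = 4/5, and the value is (-4)·(4/5) + 4 = 4/5.
For Player 2: with q = P(b1), equating Top's and Bottom's payoffs gives −q + 1 = 4q ⇒ q = 1/5.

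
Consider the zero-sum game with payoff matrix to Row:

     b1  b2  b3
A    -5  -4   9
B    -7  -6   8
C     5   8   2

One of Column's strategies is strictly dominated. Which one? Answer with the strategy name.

b1 holds Row's payoff strictly below b2 in every row: -5 < -4, -7 < -6, 5 < 8.
So b2 is strictly dominated for Column.

b2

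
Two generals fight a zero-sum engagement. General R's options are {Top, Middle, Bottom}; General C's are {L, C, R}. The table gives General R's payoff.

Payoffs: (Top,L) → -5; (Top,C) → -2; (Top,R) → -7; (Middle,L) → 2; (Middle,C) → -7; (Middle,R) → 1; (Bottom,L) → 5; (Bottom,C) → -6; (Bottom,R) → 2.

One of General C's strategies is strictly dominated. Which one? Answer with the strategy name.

R holds General R's payoff strictly below L in every row: -7 < -5, 1 < 2, 2 < 5.
So L is strictly dominated for General C.

L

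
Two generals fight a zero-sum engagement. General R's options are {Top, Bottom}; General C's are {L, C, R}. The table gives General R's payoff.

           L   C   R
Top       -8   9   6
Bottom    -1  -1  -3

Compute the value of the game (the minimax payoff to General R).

Row minima: Top → -8, Bottom → -3; maximin = -3.
Column maxima: L → -1, C → 9, R → 6; minimax = -1.
-3 ≠ -1, so there is no saddle point; optimal play is mixed.
C is strictly dominated by R (it gives General R strictly more in every row), so General C never plays it.
On the remaining 2×2 (Top, Bottom vs L, R):
Let General R play Top with probability p. Expected payoff against L: (-8)p + (-1)(1−p) = −7p − 1; against R: 6p + (-3)(1−p) = 9p − 3.
Setting these equal: −7p − 1 = 9p − 3 ⇒ −16p = -2 ⇒ p = 1/8, and the value is (-7)·(1/8) − 1 = -15/8.
For General C: with q = P(L), equating Top's and Bottom's payoffs gives −14q + 6 = 2q − 3 ⇒ q = 9/16.

-15/8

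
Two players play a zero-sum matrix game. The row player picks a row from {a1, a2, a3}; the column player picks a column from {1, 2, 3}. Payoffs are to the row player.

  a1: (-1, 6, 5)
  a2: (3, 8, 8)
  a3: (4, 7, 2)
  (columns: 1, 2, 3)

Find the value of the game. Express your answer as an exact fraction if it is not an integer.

26/7

Row minima: a1 → -1, a2 → 3, a3 → 2; maximin = 3.
Column maxima: 1 → 4, 2 → 8, 3 → 8; minimax = 4.
3 ≠ 4, so there is no saddle point; optimal play is mixed.
a1 is strictly dominated by a2, so the row player never plays it.
2 is strictly dominated by 1 (it gives the row player strictly more in every row), so the column player never plays it.
On the remaining 2×2 (a2, a3 vs 1, 3):
Let the row player play a2 with probability p. Expected payoff against 1: 3p + 4(1−p) = −p + 4; against 3: 8p + 2(1−p) = 6p + 2.
Setting these equal: −p + 4 = 6p + 2 ⇒ −7p = -2 ⇒ p = 2/7, and the value is (-1)·(2/7) + 4 = 26/7.
For the column player: with q = P(1), equating a2's and a3's payoffs gives −5q + 8 = 2q + 2 ⇒ q = 6/7.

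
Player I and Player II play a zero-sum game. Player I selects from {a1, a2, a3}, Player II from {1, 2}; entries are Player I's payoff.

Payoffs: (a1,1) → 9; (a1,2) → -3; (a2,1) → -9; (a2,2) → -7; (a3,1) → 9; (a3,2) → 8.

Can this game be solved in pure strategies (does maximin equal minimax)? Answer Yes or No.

Yes

Row minima: a1 → -3, a2 → -9, a3 → 8; maximin = 8.
Column maxima: 1 → 9, 2 → 8; minimax = 8.
maximin = minimax = 8, so a saddle point exists.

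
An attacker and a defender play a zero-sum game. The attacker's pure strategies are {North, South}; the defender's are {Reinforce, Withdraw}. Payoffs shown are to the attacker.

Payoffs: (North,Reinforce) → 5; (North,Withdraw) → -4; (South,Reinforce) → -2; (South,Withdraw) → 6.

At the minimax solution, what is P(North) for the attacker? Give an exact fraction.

8/17

Row minima: North → -4, South → -2; maximin = -2.
Column maxima: Reinforce → 5, Withdraw → 6; minimax = 5.
-2 ≠ 5, so there is no saddle point; optimal play is mixed.
Let the attacker play North with probability p. Expected payoff against Reinforce: 5p + (-2)(1−p) = 7p − 2; against Withdraw: (-4)p + 6(1−p) = −10p + 6.
Setting these equal: 7p − 2 = −10p + 6 ⇒ 17p = 8 ⇒ p = 8/17, and the value is (7)·(8/17) − 2 = 22/17.
For the defender: with q = P(Reinforce), equating North's and South's payoffs gives 9q − 4 = −8q + 6 ⇒ q = 10/17.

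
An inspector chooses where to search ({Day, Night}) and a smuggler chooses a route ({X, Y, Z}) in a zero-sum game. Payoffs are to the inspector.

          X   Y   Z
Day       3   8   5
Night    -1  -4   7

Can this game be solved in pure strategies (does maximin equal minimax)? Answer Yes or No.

Yes

Row minima: Day → 3, Night → -4; maximin = 3.
Column maxima: X → 3, Y → 8, Z → 7; minimax = 3.
maximin = minimax = 3, so a saddle point exists.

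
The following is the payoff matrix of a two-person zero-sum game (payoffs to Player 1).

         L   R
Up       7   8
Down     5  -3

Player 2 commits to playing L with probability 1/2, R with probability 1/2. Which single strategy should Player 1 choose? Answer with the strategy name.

Up

Expected payoff of Up: (1/2)·7 + (1/2)·8 = 15/2.
Expected payoff of Down: (1/2)·5 + (1/2)·(-3) = 1.
The largest is 15/2, so Player 1's best response is Up.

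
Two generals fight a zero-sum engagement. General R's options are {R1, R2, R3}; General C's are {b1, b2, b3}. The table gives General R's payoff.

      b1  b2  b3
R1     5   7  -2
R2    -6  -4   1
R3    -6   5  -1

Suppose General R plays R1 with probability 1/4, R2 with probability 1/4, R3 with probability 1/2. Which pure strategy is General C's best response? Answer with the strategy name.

If General C plays b1, General R's expected payoff is (1/4)·5 + (1/4)·(-6) + (1/2)·(-6) = -13/4.
If General C plays b2, General R's expected payoff is (1/4)·7 + (1/4)·(-4) + (1/2)·5 = 13/4.
If General C plays b3, General R's expected payoff is (1/4)·(-2) + (1/4)·1 + (1/2)·(-1) = -3/4.
General C minimizes General R's payoff; the smallest is -13/4, so the best response is b1.

b1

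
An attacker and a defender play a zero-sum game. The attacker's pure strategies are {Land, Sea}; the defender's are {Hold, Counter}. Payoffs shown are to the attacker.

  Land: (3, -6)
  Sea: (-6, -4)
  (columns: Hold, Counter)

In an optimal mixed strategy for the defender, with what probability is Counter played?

9/11

Row minima: Land → -6, Sea → -6; maximin = -6.
Column maxima: Hold → 3, Counter → -4; minimax = -4.
-6 ≠ -4, so there is no saddle point; optimal play is mixed.
Let the attacker play Land with probability p. Expected payoff against Hold: 3p + (-6)(1−p) = 9p − 6; against Counter: (-6)p + (-4)(1−p) = −2p − 4.
Setting these equal: 9p − 6 = −2p − 4 ⇒ 11p = 2 ⇒ p = 2/11, and the value is (9)·(2/11) − 6 = -48/11.
For the defender: with q = P(Hold), equating Land's and Sea's payoffs gives 9q − 6 = −2q − 4 ⇒ q = 2/11.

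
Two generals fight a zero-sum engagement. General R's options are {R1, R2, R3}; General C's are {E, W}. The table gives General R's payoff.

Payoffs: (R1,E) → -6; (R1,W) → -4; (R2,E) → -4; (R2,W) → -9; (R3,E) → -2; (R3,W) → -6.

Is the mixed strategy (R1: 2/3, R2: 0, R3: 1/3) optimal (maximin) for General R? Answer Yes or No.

Yes

Against E this mix gives (2/3)·(-6) + (1/3)·(-2) = -14/3.
Against W this mix gives (2/3)·(-4) + (1/3)·(-6) = -14/3.
All of General C's active replies (E, W) yield -14/3, and no column does worse for General R. The mix makes General C indifferent and guarantees -14/3, so it is optimal.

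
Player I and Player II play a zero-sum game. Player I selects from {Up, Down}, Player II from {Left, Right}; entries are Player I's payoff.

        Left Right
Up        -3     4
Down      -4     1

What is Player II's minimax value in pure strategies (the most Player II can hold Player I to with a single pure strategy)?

-3

Column maxima: Left → -3, Right → 4.
The smallest of these is -3.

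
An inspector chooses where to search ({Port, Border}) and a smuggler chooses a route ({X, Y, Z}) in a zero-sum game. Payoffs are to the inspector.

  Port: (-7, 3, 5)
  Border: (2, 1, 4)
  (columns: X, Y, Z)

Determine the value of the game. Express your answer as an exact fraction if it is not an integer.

Row minima: Port → -7, Border → 1; maximin = 1.
Column maxima: X → 2, Y → 3, Z → 5; minimax = 2.
1 ≠ 2, so there is no saddle point; optimal play is mixed.
Z is strictly dominated by X (it gives the inspector strictly more in every row), so the smuggler never plays it.
On the remaining 2×2 (Port, Border vs X, Y):
Let the inspector play Port with probability p. Expected payoff against X: (-7)p + 2(1−p) = −9p + 2; against Y: 3p + 1(1−p) = 2p + 1.
Setting these equal: −9p + 2 = 2p + 1 ⇒ −11p = -1 ⇒ p = 1/11, and the value is (-9)·(1/11) + 2 = 13/11.
For the smuggler: with q = P(X), equating Port's and Border's payoffs gives −10q + 3 = q + 1 ⇒ q = 2/11.

13/11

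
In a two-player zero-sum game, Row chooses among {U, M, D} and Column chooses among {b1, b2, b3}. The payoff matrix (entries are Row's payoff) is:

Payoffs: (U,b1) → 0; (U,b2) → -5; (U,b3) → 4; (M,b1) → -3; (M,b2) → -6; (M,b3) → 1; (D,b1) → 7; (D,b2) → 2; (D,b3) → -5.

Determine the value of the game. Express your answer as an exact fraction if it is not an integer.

-17/16

Row minima: U → -5, M → -6, D → -5; maximin = -5.
Column maxima: b1 → 7, b2 → 2, b3 → 4; minimax = 2.
-5 ≠ 2, so there is no saddle point; optimal play is mixed.
M is strictly dominated by U, so Row never plays it.
b1 is strictly dominated by b2 (it gives Row strictly more in every row), so Column never plays it.
On the remaining 2×2 (U, D vs b2, b3):
Let Row play U with probability p. Expected payoff against b2: (-5)p + 2(1−p) = −7p + 2; against b3: 4p + (-5)(1−p) = 9p − 5.
Setting these equal: −7p + 2 = 9p − 5 ⇒ −16p = -7 ⇒ p = 7/16, and the value is (-7)·(7/16) + 2 = -17/16.
For Column: with q = P(b2), equating U's and D's payoffs gives −9q + 4 = 7q − 5 ⇒ q = 9/16.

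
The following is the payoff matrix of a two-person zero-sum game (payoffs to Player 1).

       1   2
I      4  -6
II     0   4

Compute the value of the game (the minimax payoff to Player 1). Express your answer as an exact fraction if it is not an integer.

Row minima: I → -6, II → 0; maximin = 0.
Column maxima: 1 → 4, 2 → 4; minimax = 4.
0 ≠ 4, so there is no saddle point; optimal play is mixed.
Let Player 1 play I with probability p. Expected payoff against 1: 4p + 0(1−p) = 4p; against 2: (-6)p + 4(1−p) = −10p + 4.
Setting these equal: 4p = −10p + 4 ⇒ 14p = 4 ⇒ p = 2/7, and the value is (4)·(2/7) = 8/7.
For Player 2: with q = P(1), equating I's and II's payoffs gives 10q − 6 = −4q + 4 ⇒ q = 5/7.

8/7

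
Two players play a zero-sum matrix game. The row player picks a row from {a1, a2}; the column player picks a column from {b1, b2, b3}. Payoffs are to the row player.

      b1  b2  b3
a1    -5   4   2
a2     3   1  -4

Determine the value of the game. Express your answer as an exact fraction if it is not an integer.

Row minima: a1 → -5, a2 → -4; maximin = -4.
Column maxima: b1 → 3, b2 → 4, b3 → 2; minimax = 2.
-4 ≠ 2, so there is no saddle point; optimal play is mixed.
b2 is strictly dominated by b3 (it gives the row player strictly more in every row), so the column player never plays it.
On the remaining 2×2 (a1, a2 vs b1, b3):
Let the row player play a1 with probability p. Expected payoff against b1: (-5)p + 3(1−p) = −8p + 3; against b3: 2p + (-4)(1−p) = 6p − 4.
Setting these equal: −8p + 3 = 6p − 4 ⇒ −14p = -7 ⇒ p = 1/2, and the value is (-8)·(1/2) + 3 = -1.
For the column player: with q = P(b1), equating a1's and a2's payoffs gives −7q + 2 = 7q − 4 ⇒ q = 3/7.

-1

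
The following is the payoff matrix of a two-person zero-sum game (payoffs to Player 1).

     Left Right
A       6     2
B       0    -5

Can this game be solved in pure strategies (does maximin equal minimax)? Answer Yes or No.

Yes

Row minima: A → 2, B → -5; maximin = 2.
Column maxima: Left → 6, Right → 2; minimax = 2.
maximin = minimax = 2, so a saddle point exists.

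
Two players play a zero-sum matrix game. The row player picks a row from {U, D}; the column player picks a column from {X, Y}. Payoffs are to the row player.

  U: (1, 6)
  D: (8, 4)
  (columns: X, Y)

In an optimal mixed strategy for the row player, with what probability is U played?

4/9

Row minima: U → 1, D → 4; maximin = 4.
Column maxima: X → 8, Y → 6; minimax = 6.
4 ≠ 6, so there is no saddle point; optimal play is mixed.
Let the row player play U with probability p. Expected payoff against X: 1p + 8(1−p) = −7p + 8; against Y: 6p + 4(1−p) = 2p + 4.
Setting these equal: −7p + 8 = 2p + 4 ⇒ −9p = -4 ⇒ p = 4/9, and the value is (-7)·(4/9) + 8 = 44/9.
For the column player: with q = P(X), equating U's and D's payoffs gives −5q + 6 = 4q + 4 ⇒ q = 2/9.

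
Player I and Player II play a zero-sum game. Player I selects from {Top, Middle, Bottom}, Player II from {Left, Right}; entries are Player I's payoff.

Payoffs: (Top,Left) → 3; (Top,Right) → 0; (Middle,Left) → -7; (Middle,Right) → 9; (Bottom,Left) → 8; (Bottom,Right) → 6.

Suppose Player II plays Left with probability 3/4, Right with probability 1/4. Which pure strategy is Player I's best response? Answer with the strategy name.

Bottom

Expected payoff of Top: (3/4)·3 + (1/4)·0 = 9/4.
Expected payoff of Middle: (3/4)·(-7) + (1/4)·9 = -3.
Expected payoff of Bottom: (3/4)·8 + (1/4)·6 = 15/2.
The largest is 15/2, so Player I's best response is Bottom.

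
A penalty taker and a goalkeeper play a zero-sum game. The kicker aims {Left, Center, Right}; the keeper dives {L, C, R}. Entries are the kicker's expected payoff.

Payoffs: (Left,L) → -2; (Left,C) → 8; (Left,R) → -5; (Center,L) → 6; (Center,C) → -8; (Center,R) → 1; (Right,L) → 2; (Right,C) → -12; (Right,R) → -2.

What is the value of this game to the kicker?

Row minima: Left → -5, Center → -8, Right → -12; maximin = -5.
Column maxima: L → 6, C → 8, R → 1; minimax = 1.
-5 ≠ 1, so there is no saddle point; optimal play is mixed.
Right is strictly dominated by Center, so the kicker never plays it.
L is strictly dominated by R (it gives the kicker strictly more in every row), so the keeper never plays it.
On the remaining 2×2 (Left, Center vs C, R):
Let the kicker play Left with probability p. Expected payoff against C: 8p + (-8)(1−p) = 16p − 8; against R: (-5)p + 1(1−p) = −6p + 1.
Setting these equal: 16p − 8 = −6p + 1 ⇒ 22p = 9 ⇒ p = 9/22, and the value is (16)·(9/22) − 8 = -16/11.
For the keeper: with q = P(C), equating Left's and Center's payoffs gives 13q − 5 = −9q + 1 ⇒ q = 3/11.

-16/11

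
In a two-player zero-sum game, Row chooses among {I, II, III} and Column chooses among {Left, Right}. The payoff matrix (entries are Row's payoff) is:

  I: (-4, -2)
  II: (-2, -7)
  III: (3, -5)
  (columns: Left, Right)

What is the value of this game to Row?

Row minima: I → -4, II → -7, III → -5; maximin = -4.
Column maxima: Left → 3, Right → -2; minimax = -2.
-4 ≠ -2, so there is no saddle point; optimal play is mixed.
II is strictly dominated by III, so Row never plays it.
On the remaining 2×2 (I, III vs Left, Right):
Let Row play I with probability p. Expected payoff against Left: (-4)p + 3(1−p) = −7p + 3; against Right: (-2)p + (-5)(1−p) = 3p − 5.
Setting these equal: −7p + 3 = 3p − 5 ⇒ −10p = -8 ⇒ p = 4/5, and the value is (-7)·(4/5) + 3 = -13/5.
For Column: with q = P(Left), equating I's and III's payoffs gives −2q − 2 = 8q − 5 ⇒ q = 3/10.

-13/5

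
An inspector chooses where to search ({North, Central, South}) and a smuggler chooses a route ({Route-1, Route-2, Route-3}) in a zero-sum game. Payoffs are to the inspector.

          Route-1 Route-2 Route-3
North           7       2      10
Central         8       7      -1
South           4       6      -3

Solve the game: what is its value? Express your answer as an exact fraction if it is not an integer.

Row minima: North → 2, Central → -1, South → -3; maximin = 2.
Column maxima: Route-1 → 8, Route-2 → 7, Route-3 → 10; minimax = 7.
2 ≠ 7, so there is no saddle point; optimal play is mixed.
South is strictly dominated by Central, so the inspector never plays it.
With South eliminated, Route-1 is strictly dominated by Route-2 (it gives the inspector strictly more in every remaining row), so the smuggler never plays it.
On the remaining 2×2 (North, Central vs Route-2, Route-3):
Let the inspector play North with probability p. Expected payoff against Route-2: 2p + 7(1−p) = −5p + 7; against Route-3: 10p + (-1)(1−p) = 11p − 1.
Setting these equal: −5p + 7 = 11p − 1 ⇒ −16p = -8 ⇒ p = 1/2, and the value is (-5)·(1/2) + 7 = 9/2.
For the smuggler: with q = P(Route-2), equating North's and Central's payoffs gives −8q + 10 = 8q − 1 ⇒ q = 11/16.

9/2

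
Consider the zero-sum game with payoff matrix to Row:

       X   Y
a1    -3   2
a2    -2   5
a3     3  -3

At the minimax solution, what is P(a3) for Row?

7/13

Row minima: a1 → -3, a2 → -2, a3 → -3; maximin = -2.
Column maxima: X → 3, Y → 5; minimax = 3.
-2 ≠ 3, so there is no saddle point; optimal play is mixed.
a1 is strictly dominated by a2, so Row never plays it.
On the remaining 2×2 (a2, a3 vs X, Y):
Let Row play a2 with probability p. Expected payoff against X: (-2)p + 3(1−p) = −5p + 3; against Y: 5p + (-3)(1−p) = 8p − 3.
Setting these equal: −5p + 3 = 8p − 3 ⇒ −13p = -6 ⇒ p = 6/13, and the value is (-5)·(6/13) + 3 = 9/13.
For Column: with q = P(X), equating a2's and a3's payoffs gives −7q + 5 = 6q − 3 ⇒ q = 8/13.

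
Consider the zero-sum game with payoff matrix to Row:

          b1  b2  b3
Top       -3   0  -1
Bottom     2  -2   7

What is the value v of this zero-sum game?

Row minima: Top → -3, Bottom → -2; maximin = -2.
Column maxima: b1 → 2, b2 → 0, b3 → 7; minimax = 0.
-2 ≠ 0, so there is no saddle point; optimal play is mixed.
b3 is strictly dominated by b1 (it gives Row strictly more in every row), so Column never plays it.
On the remaining 2×2 (Top, Bottom vs b1, b2):
Let Row play Top with probability p. Expected payoff against b1: (-3)p + 2(1−p) = −5p + 2; against b2: 0p + (-2)(1−p) = 2p − 2.
Setting these equal: −5p + 2 = 2p − 2 ⇒ −7p = -4 ⇒ p = 4/7, and the value is (-5)·(4/7) + 2 = -6/7.
For Column: with q = P(b1), equating Top's and Bottom's payoffs gives −3q = 4q − 2 ⇒ q = 2/7.

-6/7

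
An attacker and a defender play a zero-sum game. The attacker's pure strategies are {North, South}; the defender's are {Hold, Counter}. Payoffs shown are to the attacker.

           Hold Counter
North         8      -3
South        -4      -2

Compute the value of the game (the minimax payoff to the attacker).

-28/13

Row minima: North → -3, South → -4; maximin = -3.
Column maxima: Hold → 8, Counter → -2; minimax = -2.
-3 ≠ -2, so there is no saddle point; optimal play is mixed.
Let the attacker play North with probability p. Expected payoff against Hold: 8p + (-4)(1−p) = 12p − 4; against Counter: (-3)p + (-2)(1−p) = −p − 2.
Setting these equal: 12p − 4 = −p − 2 ⇒ 13p = 2 ⇒ p = 2/13, and the value is (12)·(2/13) − 4 = -28/13.
For the defender: with q = P(Hold), equating North's and South's payoffs gives 11q − 3 = −2q − 2 ⇒ q = 1/13.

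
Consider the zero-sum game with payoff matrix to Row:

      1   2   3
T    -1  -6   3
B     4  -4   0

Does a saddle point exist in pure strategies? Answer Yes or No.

Row minima: T → -6, B → -4; maximin = -4.
Column maxima: 1 → 4, 2 → -4, 3 → 3; minimax = -4.
maximin = minimax = -4, so a saddle point exists.

Yes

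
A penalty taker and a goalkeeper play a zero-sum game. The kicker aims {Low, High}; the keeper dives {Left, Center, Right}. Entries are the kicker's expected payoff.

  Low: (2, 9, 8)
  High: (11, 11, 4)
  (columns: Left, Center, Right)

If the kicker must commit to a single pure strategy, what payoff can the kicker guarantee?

Row minima: Low → 2, High → 4.
The best of these is 4.

4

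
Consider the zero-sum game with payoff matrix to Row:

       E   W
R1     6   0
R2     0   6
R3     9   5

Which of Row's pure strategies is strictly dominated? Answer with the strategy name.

R3 gives a strictly higher payoff than R1 against every column: 9 > 6, 5 > 0.
So R1 is strictly dominated and Row never plays it.

R1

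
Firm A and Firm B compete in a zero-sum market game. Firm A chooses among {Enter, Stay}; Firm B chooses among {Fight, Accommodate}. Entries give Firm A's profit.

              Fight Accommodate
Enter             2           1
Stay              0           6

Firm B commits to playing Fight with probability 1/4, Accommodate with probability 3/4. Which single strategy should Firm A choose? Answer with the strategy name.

Stay

Expected payoff of Enter: (1/4)·2 + (3/4)·1 = 5/4.
Expected payoff of Stay: (1/4)·0 + (3/4)·6 = 9/2.
The largest is 9/2, so Firm A's best response is Stay.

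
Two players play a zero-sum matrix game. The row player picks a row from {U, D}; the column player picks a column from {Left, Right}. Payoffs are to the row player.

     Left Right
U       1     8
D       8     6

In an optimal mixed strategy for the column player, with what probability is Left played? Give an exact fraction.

Row minima: U → 1, D → 6; maximin = 6.
Column maxima: Left → 8, Right → 8; minimax = 8.
6 ≠ 8, so there is no saddle point; optimal play is mixed.
Let the row player play U with probability p. Expected payoff against Left: 1p + 8(1−p) = −7p + 8; against Right: 8p + 6(1−p) = 2p + 6.
Setting these equal: −7p + 8 = 2p + 6 ⇒ −9p = -2 ⇒ p = 2/9, and the value is (-7)·(2/9) + 8 = 58/9.
For the column player: with q = P(Left), equating U's and D's payoffs gives −7q + 8 = 2q + 6 ⇒ q = 2/9.

2/9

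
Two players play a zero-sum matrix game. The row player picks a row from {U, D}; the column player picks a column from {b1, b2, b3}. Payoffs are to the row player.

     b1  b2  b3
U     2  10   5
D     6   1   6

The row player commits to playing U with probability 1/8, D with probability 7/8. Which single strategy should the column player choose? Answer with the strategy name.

If the column player plays b1, the row player's expected payoff is (1/8)·2 + (7/8)·6 = 11/2.
If the column player plays b2, the row player's expected payoff is (1/8)·10 + (7/8)·1 = 17/8.
If the column player plays b3, the row player's expected payoff is (1/8)·5 + (7/8)·6 = 47/8.
The column player minimizes the row player's payoff; the smallest is 17/8, so the best response is b2.

b2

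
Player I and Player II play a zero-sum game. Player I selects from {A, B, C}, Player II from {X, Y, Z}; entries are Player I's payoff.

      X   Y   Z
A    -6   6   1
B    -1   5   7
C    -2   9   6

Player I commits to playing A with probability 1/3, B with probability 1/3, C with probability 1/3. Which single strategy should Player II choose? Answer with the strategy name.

X

If Player II plays X, Player I's expected payoff is (1/3)·(-6) + (1/3)·(-1) + (1/3)·(-2) = -3.
If Player II plays Y, Player I's expected payoff is (1/3)·6 + (1/3)·5 + (1/3)·9 = 20/3.
If Player II plays Z, Player I's expected payoff is (1/3)·1 + (1/3)·7 + (1/3)·6 = 14/3.
Player II minimizes Player I's payoff; the smallest is -3, so the best response is X.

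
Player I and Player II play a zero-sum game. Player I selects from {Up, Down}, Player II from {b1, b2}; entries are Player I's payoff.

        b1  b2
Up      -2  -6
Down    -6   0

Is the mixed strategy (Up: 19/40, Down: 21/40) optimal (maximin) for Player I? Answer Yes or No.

Against b1 this mix gives (19/40)·(-2) + (21/40)·(-6) = -41/10.
Against b2 this mix gives (19/40)·(-6) + (21/40)·0 = -57/20.
Player II will play b1, holding Player I to -41/10. Shifting weight toward the row that does better against b1 would raise this floor (the equalizing mix achieves -18/5 against both b1 and b2), so the proposed strategy is not optimal.

No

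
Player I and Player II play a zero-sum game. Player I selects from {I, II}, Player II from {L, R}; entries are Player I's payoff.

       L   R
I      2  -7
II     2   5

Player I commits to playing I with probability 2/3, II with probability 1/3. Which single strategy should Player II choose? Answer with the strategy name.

If Player II plays L, Player I's expected payoff is (2/3)·2 + (1/3)·2 = 2.
If Player II plays R, Player I's expected payoff is (2/3)·(-7) + (1/3)·5 = -3.
Player II minimizes Player I's payoff; the smallest is -3, so the best response is R.

R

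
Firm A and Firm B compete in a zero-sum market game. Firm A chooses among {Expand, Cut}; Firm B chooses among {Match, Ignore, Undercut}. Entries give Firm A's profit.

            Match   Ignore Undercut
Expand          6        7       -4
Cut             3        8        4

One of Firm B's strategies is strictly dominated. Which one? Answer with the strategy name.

Ignore

Match holds Firm A's payoff strictly below Ignore in every row: 6 < 7, 3 < 8.
So Ignore is strictly dominated for Firm B.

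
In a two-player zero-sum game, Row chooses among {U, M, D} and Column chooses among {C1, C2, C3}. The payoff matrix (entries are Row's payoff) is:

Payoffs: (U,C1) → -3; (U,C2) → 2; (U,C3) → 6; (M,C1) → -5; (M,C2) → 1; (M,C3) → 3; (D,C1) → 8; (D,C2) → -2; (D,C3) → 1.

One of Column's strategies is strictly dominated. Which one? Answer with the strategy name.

C2 holds Row's payoff strictly below C3 in every row: 2 < 6, 1 < 3, -2 < 1.
So C3 is strictly dominated for Column.

C3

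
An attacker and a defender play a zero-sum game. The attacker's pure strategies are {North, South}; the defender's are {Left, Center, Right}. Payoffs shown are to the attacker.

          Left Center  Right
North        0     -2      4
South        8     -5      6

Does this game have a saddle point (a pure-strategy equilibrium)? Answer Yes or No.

Yes

Row minima: North → -2, South → -5; maximin = -2.
Column maxima: Left → 8, Center → -2, Right → 6; minimax = -2.
maximin = minimax = -2, so a saddle point exists.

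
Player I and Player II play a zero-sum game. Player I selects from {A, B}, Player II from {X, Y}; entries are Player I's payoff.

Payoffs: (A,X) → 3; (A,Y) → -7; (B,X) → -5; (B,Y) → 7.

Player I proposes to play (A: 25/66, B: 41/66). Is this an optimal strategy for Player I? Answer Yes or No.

Against X this mix gives (25/66)·3 + (41/66)·(-5) = -65/33.
Against Y this mix gives (25/66)·(-7) + (41/66)·7 = 56/33.
Player II will play X, holding Player I to -65/33. Shifting weight toward the row that does better against X would raise this floor (the equalizing mix achieves -7/11 against both X and Y), so the proposed strategy is not optimal.

No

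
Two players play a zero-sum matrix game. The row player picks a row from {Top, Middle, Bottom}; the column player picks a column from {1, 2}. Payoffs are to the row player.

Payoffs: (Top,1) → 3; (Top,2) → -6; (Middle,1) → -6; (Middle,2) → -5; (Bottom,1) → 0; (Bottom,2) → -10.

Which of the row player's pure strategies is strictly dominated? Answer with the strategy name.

Bottom

Top gives a strictly higher payoff than Bottom against every column: 3 > 0, -6 > -10.
So Bottom is strictly dominated and the row player never plays it.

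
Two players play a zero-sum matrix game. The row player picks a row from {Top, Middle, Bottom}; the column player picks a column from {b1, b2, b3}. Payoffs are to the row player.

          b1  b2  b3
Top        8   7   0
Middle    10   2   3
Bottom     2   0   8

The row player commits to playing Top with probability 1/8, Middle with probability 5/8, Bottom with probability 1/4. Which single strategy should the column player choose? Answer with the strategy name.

b2

If the column player plays b1, the row player's expected payoff is (1/8)·8 + (5/8)·10 + (1/4)·2 = 31/4.
If the column player plays b2, the row player's expected payoff is (1/8)·7 + (5/8)·2 + (1/4)·0 = 17/8.
If the column player plays b3, the row player's expected payoff is (1/8)·0 + (5/8)·3 + (1/4)·8 = 31/8.
The column player minimizes the row player's payoff; the smallest is 17/8, so the best response is b2.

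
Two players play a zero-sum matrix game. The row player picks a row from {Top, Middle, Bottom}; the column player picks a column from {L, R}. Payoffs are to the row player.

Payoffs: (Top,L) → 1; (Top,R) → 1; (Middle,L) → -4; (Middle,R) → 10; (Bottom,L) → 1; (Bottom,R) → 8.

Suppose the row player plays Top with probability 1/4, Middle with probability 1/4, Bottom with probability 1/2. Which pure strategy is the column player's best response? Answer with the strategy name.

L

If the column player plays L, the row player's expected payoff is (1/4)·1 + (1/4)·(-4) + (1/2)·1 = -1/4.
If the column player plays R, the row player's expected payoff is (1/4)·1 + (1/4)·10 + (1/2)·8 = 27/4.
The column player minimizes the row player's payoff; the smallest is -1/4, so the best response is L.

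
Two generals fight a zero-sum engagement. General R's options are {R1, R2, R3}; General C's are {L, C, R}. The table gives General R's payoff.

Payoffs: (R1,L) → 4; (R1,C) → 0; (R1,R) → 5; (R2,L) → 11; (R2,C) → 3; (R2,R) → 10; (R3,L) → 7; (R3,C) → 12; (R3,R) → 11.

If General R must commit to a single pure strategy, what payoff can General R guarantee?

Row minima: R1 → 0, R2 → 3, R3 → 7.
The best of these is 7.

7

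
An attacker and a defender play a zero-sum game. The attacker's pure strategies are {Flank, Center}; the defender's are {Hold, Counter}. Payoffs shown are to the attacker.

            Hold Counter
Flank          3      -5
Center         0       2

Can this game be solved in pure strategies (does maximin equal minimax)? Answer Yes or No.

No

Row minima: Flank → -5, Center → 0; maximin = 0.
Column maxima: Hold → 3, Counter → 2; minimax = 2.
0 ≠ 2, so no pure-strategy equilibrium exists.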